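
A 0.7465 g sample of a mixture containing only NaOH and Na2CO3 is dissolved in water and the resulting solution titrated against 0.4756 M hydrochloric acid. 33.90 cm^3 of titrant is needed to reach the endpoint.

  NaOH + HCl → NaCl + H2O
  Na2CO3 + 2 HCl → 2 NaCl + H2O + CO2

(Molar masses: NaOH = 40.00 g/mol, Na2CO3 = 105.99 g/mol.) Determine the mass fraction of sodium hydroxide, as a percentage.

n(HCl) = 0.03390 × 0.4756 = 0.01612 mol
Let x = n(NaOH), y = n(Na2CO3).
Titrant: 1x + 2y = 0.01612;  mass: 40.00x + 105.99y = 0.7465
Solving, x = 8.305 × 10^-3 mol, y = 3.909 × 10^-3 mol
mass of NaOH = 8.305 × 10^-3 × 40.00 = 0.3322 g
% NaOH = 0.3322 / 0.7465 × 100 = 44.50 %

44.50 %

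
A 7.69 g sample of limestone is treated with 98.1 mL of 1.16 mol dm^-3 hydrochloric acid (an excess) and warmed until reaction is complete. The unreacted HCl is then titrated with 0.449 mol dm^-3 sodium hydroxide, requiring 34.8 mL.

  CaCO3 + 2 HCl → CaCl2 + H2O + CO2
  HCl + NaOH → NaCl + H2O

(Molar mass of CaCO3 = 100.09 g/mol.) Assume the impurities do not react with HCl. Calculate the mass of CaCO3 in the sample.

4.91 g

n(HCl) added = 0.0981 × 1.16 = 0.114 mol
n(NaOH) used in back-titration = 0.0348 × 0.449 = 0.0156 mol
n(HCl) left over = 0.0156 mol (1:1 ratio)
n(HCl) consumed by analyte = 0.114 − 0.0156 = 0.0982 mol
From the 1:2 ratio, n(CaCO3) = 1/2 × 0.0982 = 0.0491 mol
mass of CaCO3 = 0.0491 × 100.09 = 4.91 g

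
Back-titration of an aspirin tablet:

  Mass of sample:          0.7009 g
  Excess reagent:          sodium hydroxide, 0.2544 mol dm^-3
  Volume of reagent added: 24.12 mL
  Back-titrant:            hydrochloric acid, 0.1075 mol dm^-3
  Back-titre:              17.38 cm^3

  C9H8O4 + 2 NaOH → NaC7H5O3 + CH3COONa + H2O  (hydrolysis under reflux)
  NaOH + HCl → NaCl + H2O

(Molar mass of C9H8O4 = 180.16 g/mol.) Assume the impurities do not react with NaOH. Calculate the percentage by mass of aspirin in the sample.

54.85 %

n(NaOH) added = 0.02412 × 0.2544 = 6.136 × 10^-3 mol
n(HCl) used in back-titration = 0.01738 × 0.1075 = 1.868 × 10^-3 mol
n(NaOH) left over = 1.868 × 10^-3 mol (1:1 ratio)
n(NaOH) consumed by analyte = 6.136 × 10^-3 − 1.868 × 10^-3 = 4.268 × 10^-3 mol
From the 1:2 ratio, n(C9H8O4) = 1/2 × 4.268 × 10^-3 = 2.134 × 10^-3 mol
mass of C9H8O4 = 2.134 × 10^-3 × 180.16 = 0.3844 g
% C9H8O4 = 0.3844 / 0.7009 × 100 = 54.85 %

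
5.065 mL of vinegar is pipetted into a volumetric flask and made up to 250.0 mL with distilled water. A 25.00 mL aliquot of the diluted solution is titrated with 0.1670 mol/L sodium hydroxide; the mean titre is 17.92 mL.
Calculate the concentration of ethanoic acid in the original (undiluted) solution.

5.908 mol/L

CH3COOH + NaOH → CH3COONa + H2O
n(NaOH) = 0.01792 × 0.1670 = 2.993 × 10^-3 mol
n(CH3COOH) in the aliquot = 2.993 × 10^-3 mol (1:1 ratio)
[CH3COOH]_dilute = 2.993 × 10^-3 / 0.02500 = 0.1197 mol/L
Dilution factor = 250.0 / 5.065 = 49.36
[CH3COOH]_stock = 0.1197 × 49.36 = 5.908 mol/L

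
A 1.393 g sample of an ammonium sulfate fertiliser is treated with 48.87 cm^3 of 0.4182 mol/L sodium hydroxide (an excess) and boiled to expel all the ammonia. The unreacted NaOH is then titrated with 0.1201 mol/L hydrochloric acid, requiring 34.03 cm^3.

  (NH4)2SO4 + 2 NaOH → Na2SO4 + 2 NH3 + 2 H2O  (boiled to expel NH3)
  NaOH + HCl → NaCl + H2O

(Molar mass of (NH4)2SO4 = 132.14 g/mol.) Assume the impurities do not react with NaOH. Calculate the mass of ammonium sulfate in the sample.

1.080 g

n(NaOH) added = 0.04887 × 0.4182 = 0.02044 mol
n(HCl) used in back-titration = 0.03403 × 0.1201 = 4.087 × 10^-3 mol
n(NaOH) left over = 4.087 × 10^-3 mol (1:1 ratio)
n(NaOH) consumed by analyte = 0.02044 − 4.087 × 10^-3 = 0.01635 mol
From the 1:2 ratio, n((NH4)2SO4) = 1/2 × 0.01635 = 8.175 × 10^-3 mol
mass of (NH4)2SO4 = 8.175 × 10^-3 × 132.14 = 1.080 g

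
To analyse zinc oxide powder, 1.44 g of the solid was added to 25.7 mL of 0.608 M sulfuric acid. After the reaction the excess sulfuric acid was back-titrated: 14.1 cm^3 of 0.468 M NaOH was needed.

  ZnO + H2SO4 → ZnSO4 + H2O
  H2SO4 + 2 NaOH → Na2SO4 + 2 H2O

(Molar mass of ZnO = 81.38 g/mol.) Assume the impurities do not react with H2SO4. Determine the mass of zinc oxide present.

1.00 g

n(H2SO4) added = 0.0257 × 0.608 = 0.0156 mol
n(NaOH) used in back-titration = 0.0141 × 0.468 = 6.60 × 10^-3 mol
From the 1:2 ratio, n(H2SO4) left over = 1/2 × 6.60 × 10^-3 = 3.30 × 10^-3 mol
n(H2SO4) consumed by analyte = 0.0156 − 3.30 × 10^-3 = 0.0123 mol
n(ZnO) = 0.0123 mol (1:1 ratio)
mass of ZnO = 0.0123 × 81.38 = 1.00 g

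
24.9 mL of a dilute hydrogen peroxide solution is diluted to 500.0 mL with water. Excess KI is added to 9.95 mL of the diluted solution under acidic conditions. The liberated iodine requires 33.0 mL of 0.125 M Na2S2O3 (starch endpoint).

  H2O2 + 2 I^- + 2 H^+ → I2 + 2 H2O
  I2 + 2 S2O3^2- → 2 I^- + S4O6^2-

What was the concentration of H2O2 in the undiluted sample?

n(S2O3^2-) = 0.0330 × 0.125 = 4.12 × 10^-3 mol
n(I2) = n(S2O3^2-)/2 = 2.06 × 10^-3 mol
n(H2O2) in the aliquot = 2.06 × 10^-3 mol (1:1 ratio)
[H2O2]_dilute = 2.06 × 10^-3 / 0.00995 = 0.207 mol/L
[H2O2]_original = 0.207 × 500.0/24.9 = 4.16 mol/L

4.16 M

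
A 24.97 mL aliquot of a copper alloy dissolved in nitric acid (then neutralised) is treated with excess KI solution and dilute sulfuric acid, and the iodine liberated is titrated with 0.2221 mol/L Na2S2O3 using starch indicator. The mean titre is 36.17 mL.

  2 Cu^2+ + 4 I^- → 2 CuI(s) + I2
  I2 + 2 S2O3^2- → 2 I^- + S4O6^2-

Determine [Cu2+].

0.3217 mol/L

n(S2O3^2-) = 0.03617 × 0.2221 = 8.033 × 10^-3 mol
n(I2) = n(S2O3^2-)/2 = 4.017 × 10^-3 mol
From the 2:1 ratio, n(Cu2+) in the aliquot = 2/1 × 4.017 × 10^-3 = 8.033 × 10^-3 mol
[Cu2+] = 8.033 × 10^-3 / 0.02497 = 0.3217 mol/L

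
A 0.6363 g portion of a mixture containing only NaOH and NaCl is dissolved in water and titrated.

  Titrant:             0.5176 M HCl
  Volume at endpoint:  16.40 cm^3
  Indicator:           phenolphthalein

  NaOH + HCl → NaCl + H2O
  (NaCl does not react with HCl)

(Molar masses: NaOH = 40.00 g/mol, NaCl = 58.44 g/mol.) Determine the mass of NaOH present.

0.3395 g

n(HCl) = 0.01640 × 0.5176 = 8.489 × 10^-3 mol
Let x = n(NaOH), y = n(NaCl).
Titrant: 1x = 8.489 × 10^-3;  mass: 40.00x + 58.44y = 0.6363
Solving, x = 8.489 × 10^-3 mol, y = 5.078 × 10^-3 mol
mass of NaOH = 8.489 × 10^-3 × 40.00 = 0.3395 g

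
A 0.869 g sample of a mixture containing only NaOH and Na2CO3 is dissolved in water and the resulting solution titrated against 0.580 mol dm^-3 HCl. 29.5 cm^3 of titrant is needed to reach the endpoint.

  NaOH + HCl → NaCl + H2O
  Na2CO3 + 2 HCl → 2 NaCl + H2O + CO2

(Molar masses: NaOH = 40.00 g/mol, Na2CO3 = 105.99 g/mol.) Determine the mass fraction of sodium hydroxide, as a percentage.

n(HCl) = 0.0295 × 0.580 = 0.0171 mol
Let x = n(NaOH), y = n(Na2CO3).
Titrant: 1x + 2y = 0.0171;  mass: 40.00x + 105.99y = 0.869
Solving, x = 2.90 × 10^-3 mol, y = 7.10 × 10^-3 mol
mass of NaOH = 2.90 × 10^-3 × 40.00 = 0.116 g
% NaOH = 0.116 / 0.869 × 100 = 13.4 %

13.4 %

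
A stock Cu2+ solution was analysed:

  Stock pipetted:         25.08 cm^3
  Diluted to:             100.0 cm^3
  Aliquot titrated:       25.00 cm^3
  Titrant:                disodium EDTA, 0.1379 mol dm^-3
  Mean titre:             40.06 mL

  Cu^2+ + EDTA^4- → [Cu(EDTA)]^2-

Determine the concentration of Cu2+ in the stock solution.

0.8811 mol/L

n(EDTA) = 0.04006 × 0.1379 = 5.524 × 10^-3 mol
n(Cu2+) in the aliquot = 5.524 × 10^-3 mol (1:1 ratio)
[Cu2+]_dilute = 5.524 × 10^-3 / 0.02500 = 0.2210 mol/L
Dilution factor = 100.0 / 25.08 = 3.987
[Cu2+]_stock = 0.2210 × 3.987 = 0.8811 mol/L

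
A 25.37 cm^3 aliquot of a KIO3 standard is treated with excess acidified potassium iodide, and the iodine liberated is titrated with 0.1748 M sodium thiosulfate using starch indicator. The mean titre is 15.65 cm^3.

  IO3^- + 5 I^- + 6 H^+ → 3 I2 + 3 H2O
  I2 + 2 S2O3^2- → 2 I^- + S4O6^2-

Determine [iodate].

0.01797 M

n(S2O3^2-) = 0.01565 × 0.1748 = 2.736 × 10^-3 mol
n(I2) = n(S2O3^2-)/2 = 1.368 × 10^-3 mol
From the 1:3 ratio, n(IO3^-) in the aliquot = 1/3 × 1.368 × 10^-3 = 4.559 × 10^-4 mol
[IO3^-] = 4.559 × 10^-4 / 0.02537 = 0.01797 mol/L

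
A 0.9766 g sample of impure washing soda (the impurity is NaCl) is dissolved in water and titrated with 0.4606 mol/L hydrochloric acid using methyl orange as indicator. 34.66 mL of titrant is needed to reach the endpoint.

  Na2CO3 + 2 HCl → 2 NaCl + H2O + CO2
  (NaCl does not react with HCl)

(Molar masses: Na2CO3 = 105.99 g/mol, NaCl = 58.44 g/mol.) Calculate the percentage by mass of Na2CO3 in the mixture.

86.63 %

n(HCl) = 0.03466 × 0.4606 = 0.01596 mol
Let x = n(Na2CO3), y = n(NaCl).
Titrant: 2x = 0.01596;  mass: 105.99x + 58.44y = 0.9766
Solving, x = 7.982 × 10^-3 mol, y = 2.234 × 10^-3 mol
mass of Na2CO3 = 7.982 × 10^-3 × 105.99 = 0.8460 g
% Na2CO3 = 0.8460 / 0.9766 × 100 = 86.63 %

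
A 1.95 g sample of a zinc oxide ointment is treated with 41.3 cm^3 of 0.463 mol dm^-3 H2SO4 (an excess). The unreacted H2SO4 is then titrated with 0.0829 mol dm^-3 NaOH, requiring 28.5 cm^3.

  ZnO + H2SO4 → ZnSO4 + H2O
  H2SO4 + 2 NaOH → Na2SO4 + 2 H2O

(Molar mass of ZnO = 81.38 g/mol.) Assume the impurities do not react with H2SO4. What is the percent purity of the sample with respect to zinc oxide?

74.9 %

n(H2SO4) added = 0.0413 × 0.463 = 0.0191 mol
n(NaOH) used in back-titration = 0.0285 × 0.0829 = 2.36 × 10^-3 mol
From the 1:2 ratio, n(H2SO4) left over = 1/2 × 2.36 × 10^-3 = 1.18 × 10^-3 mol
n(H2SO4) consumed by analyte = 0.0191 − 1.18 × 10^-3 = 0.0179 mol
n(ZnO) = 0.0179 mol (1:1 ratio)
mass of ZnO = 0.0179 × 81.38 = 1.46 g
% ZnO = 1.46 / 1.95 × 100 = 74.9 %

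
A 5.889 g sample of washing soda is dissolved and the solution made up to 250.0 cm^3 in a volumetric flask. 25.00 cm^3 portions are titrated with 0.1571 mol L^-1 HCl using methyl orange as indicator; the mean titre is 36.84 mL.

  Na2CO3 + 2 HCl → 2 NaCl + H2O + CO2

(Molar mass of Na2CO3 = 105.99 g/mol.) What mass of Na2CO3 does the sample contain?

n(HCl) per titration = 0.03684 × 0.1571 = 5.788 × 10^-3 mol
From the 1:2 ratio, n(Na2CO3) in each aliquot = 1/2 × 5.788 × 10^-3 = 2.894 × 10^-3 mol
n(Na2CO3) in the whole flask = 2.894 × 10^-3 × 250.0/25.00 = 0.02894 mol
mass of Na2CO3 = 0.02894 × 105.99 = 3.067 g

3.067 g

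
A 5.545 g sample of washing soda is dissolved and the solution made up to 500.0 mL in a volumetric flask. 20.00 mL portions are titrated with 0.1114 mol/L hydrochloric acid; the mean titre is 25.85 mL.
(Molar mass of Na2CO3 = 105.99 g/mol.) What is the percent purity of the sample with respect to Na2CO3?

68.80 %

Na2CO3 + 2 HCl → 2 NaCl + H2O + CO2
n(HCl) per titration = 0.02585 × 0.1114 = 2.880 × 10^-3 mol
From the 1:2 ratio, n(Na2CO3) in each aliquot = 1/2 × 2.880 × 10^-3 = 1.440 × 10^-3 mol
n(Na2CO3) in the whole flask = 1.440 × 10^-3 × 500.0/20.00 = 0.03600 mol
mass of Na2CO3 = 0.03600 × 105.99 = 3.815 g
% Na2CO3 = 3.815 / 5.545 × 100 = 68.80 %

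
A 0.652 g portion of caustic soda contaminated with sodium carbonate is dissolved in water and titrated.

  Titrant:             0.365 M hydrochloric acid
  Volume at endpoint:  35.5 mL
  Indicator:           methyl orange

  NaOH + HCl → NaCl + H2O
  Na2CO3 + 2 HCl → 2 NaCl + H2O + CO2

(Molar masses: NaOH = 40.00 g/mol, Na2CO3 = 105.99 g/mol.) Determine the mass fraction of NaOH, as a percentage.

n(HCl) = 0.0355 × 0.365 = 0.0130 mol
Let x = n(NaOH), y = n(Na2CO3).
Titrant: 1x + 2y = 0.0130;  mass: 40.00x + 105.99y = 0.652
Solving, x = 2.67 × 10^-3 mol, y = 5.14 × 10^-3 mol
mass of NaOH = 2.67 × 10^-3 × 40.00 = 0.107 g
% NaOH = 0.107 / 0.652 × 100 = 16.4 %

16.4 %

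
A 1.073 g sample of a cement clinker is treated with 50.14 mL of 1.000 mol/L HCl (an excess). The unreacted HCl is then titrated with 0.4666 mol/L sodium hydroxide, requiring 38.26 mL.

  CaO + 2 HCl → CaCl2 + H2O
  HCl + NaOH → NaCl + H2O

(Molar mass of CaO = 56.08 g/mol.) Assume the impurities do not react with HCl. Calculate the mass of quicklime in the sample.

0.9054 g

n(HCl) added = 0.05014 × 1.000 = 0.05014 mol
n(NaOH) used in back-titration = 0.03826 × 0.4666 = 0.01785 mol
n(HCl) left over = 0.01785 mol (1:1 ratio)
n(HCl) consumed by analyte = 0.05014 − 0.01785 = 0.03229 mol
From the 1:2 ratio, n(CaO) = 1/2 × 0.03229 = 0.01614 mol
mass of CaO = 0.01614 × 56.08 = 0.9054 g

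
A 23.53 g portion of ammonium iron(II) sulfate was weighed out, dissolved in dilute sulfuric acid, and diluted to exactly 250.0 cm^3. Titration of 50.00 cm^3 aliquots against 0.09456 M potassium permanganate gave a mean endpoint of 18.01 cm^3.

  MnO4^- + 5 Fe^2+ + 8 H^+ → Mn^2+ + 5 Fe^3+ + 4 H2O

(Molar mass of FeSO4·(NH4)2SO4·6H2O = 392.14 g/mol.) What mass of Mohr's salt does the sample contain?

16.70 g

n(KMnO4) per titration = 0.01801 × 0.09456 = 1.703 × 10^-3 mol
From the 5:1 ratio, n(FeSO4·(NH4)2SO4·6H2O) in each aliquot = 5/1 × 1.703 × 10^-3 = 8.515 × 10^-3 mol
n(FeSO4·(NH4)2SO4·6H2O) in the whole flask = 8.515 × 10^-3 × 250.0/50.00 = 0.04258 mol
mass of FeSO4·(NH4)2SO4·6H2O = 0.04258 × 392.14 = 16.70 g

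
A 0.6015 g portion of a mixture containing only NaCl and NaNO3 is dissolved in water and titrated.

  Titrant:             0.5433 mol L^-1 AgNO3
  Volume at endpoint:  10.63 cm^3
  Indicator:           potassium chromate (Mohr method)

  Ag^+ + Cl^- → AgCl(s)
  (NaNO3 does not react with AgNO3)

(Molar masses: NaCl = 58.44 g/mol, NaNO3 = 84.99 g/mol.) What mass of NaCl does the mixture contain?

n(AgNO3) = 0.01063 × 0.5433 = 5.775 × 10^-3 mol
Let x = n(NaCl), y = n(NaNO3).
Titrant: 1x = 5.775 × 10^-3;  mass: 58.44x + 84.99y = 0.6015
Solving, x = 5.775 × 10^-3 mol, y = 3.106 × 10^-3 mol
mass of NaCl = 5.775 × 10^-3 × 58.44 = 0.3375 g

0.3375 g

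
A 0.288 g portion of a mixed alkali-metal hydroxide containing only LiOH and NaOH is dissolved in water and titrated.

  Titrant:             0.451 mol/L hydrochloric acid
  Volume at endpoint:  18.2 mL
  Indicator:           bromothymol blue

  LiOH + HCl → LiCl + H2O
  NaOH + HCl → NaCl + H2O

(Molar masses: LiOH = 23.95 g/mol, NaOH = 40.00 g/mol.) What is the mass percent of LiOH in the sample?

n(HCl) = 0.0182 × 0.451 = 8.21 × 10^-3 mol
Let x = n(LiOH), y = n(NaOH).
Titrant: 1x + 1y = 8.21 × 10^-3;  mass: 23.95x + 40.00y = 0.288
Solving, x = 2.51 × 10^-3 mol, y = 5.70 × 10^-3 mol
mass of LiOH = 2.51 × 10^-3 × 23.95 = 0.0602 g
% LiOH = 0.0602 / 0.288 × 100 = 20.9 %

20.9 %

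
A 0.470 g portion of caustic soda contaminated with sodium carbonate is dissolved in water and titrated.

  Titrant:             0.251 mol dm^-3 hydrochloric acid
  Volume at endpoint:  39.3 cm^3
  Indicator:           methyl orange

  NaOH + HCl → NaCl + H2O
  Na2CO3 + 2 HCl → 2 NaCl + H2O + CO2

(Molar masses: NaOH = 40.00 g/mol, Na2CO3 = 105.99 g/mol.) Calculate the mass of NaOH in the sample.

0.162 g

n(HCl) = 0.0393 × 0.251 = 9.86 × 10^-3 mol
Let x = n(NaOH), y = n(Na2CO3).
Titrant: 1x + 2y = 9.86 × 10^-3;  mass: 40.00x + 105.99y = 0.470
Solving, x = 4.06 × 10^-3 mol, y = 2.90 × 10^-3 mol
mass of NaOH = 4.06 × 10^-3 × 40.00 = 0.162 g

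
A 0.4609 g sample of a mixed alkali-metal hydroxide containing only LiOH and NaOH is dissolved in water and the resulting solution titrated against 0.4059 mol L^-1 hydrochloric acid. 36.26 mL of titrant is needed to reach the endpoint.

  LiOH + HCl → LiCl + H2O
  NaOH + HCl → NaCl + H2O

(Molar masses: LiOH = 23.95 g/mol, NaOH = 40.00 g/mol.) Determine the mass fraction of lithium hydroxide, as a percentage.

n(HCl) = 0.03626 × 0.4059 = 0.01472 mol
Let x = n(LiOH), y = n(NaOH).
Titrant: 1x + 1y = 0.01472;  mass: 23.95x + 40.00y = 0.4609
Solving, x = 7.964 × 10^-3 mol, y = 6.754 × 10^-3 mol
mass of LiOH = 7.964 × 10^-3 × 23.95 = 0.1907 g
% LiOH = 0.1907 / 0.4609 × 100 = 41.38 %

41.38 %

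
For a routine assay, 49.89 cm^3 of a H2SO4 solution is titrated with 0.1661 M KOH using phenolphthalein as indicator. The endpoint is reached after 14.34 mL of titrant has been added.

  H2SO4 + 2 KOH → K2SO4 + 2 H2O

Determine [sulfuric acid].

0.02387 M

n(KOH) = 0.01434 L × 0.1661 mol/L = 2.382 × 10^-3 mol
From the 1:2 mole ratio, n(H2SO4) = 1/2 × 2.382 × 10^-3 = 1.191 × 10^-3 mol
[H2SO4] = 1.191 × 10^-3 mol / 0.04989 L = 0.02387 mol/L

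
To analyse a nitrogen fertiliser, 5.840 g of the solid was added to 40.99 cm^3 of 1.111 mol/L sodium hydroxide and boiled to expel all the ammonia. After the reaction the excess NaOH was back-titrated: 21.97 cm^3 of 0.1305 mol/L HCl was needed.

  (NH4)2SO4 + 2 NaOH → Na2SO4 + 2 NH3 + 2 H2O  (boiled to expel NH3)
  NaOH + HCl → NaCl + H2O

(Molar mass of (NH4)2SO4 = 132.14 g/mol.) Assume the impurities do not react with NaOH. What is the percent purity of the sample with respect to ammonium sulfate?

48.28 %

n(NaOH) added = 0.04099 × 1.111 = 0.04554 mol
n(HCl) used in back-titration = 0.02197 × 0.1305 = 2.867 × 10^-3 mol
n(NaOH) left over = 2.867 × 10^-3 mol (1:1 ratio)
n(NaOH) consumed by analyte = 0.04554 − 2.867 × 10^-3 = 0.04267 mol
From the 1:2 ratio, n((NH4)2SO4) = 1/2 × 0.04267 = 0.02134 mol
mass of (NH4)2SO4 = 0.02134 × 132.14 = 2.819 g
% (NH4)2SO4 = 2.819 / 5.840 × 100 = 48.28 %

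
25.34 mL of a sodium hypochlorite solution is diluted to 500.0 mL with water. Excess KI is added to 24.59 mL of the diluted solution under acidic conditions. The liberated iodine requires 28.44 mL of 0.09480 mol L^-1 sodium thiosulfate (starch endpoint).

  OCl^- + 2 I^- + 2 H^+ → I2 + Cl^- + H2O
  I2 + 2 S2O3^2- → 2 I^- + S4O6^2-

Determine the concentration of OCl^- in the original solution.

n(S2O3^2-) = 0.02844 × 0.09480 = 2.696 × 10^-3 mol
n(I2) = n(S2O3^2-)/2 = 1.348 × 10^-3 mol
n(OCl^-) in the aliquot = 1.348 × 10^-3 mol (1:1 ratio)
[OCl^-]_dilute = 1.348 × 10^-3 / 0.02459 = 0.05482 mol/L
[OCl^-]_original = 0.05482 × 500.0/25.34 = 1.082 mol/L

1.082 mol/L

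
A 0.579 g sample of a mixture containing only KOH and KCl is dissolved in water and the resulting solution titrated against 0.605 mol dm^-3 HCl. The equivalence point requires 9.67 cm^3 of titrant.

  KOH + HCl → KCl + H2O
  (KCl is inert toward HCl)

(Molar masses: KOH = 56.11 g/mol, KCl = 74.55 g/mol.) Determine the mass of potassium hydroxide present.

n(HCl) = 0.00967 × 0.605 = 5.85 × 10^-3 mol
Let x = n(KOH), y = n(KCl).
Titrant: 1x = 5.85 × 10^-3;  mass: 56.11x + 74.55y = 0.579
Solving, x = 5.85 × 10^-3 mol, y = 3.36 × 10^-3 mol
mass of KOH = 5.85 × 10^-3 × 56.11 = 0.328 g

0.328 g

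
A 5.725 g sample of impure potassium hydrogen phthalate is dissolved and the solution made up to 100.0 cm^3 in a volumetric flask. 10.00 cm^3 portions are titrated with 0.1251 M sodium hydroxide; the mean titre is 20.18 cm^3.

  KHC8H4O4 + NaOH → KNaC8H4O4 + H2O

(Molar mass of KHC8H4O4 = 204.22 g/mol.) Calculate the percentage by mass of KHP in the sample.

n(NaOH) per titration = 0.02018 × 0.1251 = 2.525 × 10^-3 mol
n(KHC8H4O4) in each aliquot = 2.525 × 10^-3 mol (1:1 ratio)
n(KHC8H4O4) in the whole flask = 2.525 × 10^-3 × 100.0/10.00 = 0.02525 mol
mass of KHC8H4O4 = 0.02525 × 204.22 = 5.156 g
% KHC8H4O4 = 5.156 / 5.725 × 100 = 90.05 %

90.05 %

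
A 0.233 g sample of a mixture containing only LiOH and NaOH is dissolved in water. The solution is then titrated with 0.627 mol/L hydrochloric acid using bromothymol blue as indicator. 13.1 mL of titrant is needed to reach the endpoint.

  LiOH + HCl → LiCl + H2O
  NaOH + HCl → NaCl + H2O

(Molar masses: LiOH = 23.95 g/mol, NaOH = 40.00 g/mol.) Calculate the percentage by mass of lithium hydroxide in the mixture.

n(HCl) = 0.0131 × 0.627 = 8.21 × 10^-3 mol
Let x = n(LiOH), y = n(NaOH).
Titrant: 1x + 1y = 8.21 × 10^-3;  mass: 23.95x + 40.00y = 0.233
Solving, x = 5.95 × 10^-3 mol, y = 2.26 × 10^-3 mol
mass of LiOH = 5.95 × 10^-3 × 23.95 = 0.143 g
% LiOH = 0.143 / 0.233 × 100 = 61.2 %

61.2 %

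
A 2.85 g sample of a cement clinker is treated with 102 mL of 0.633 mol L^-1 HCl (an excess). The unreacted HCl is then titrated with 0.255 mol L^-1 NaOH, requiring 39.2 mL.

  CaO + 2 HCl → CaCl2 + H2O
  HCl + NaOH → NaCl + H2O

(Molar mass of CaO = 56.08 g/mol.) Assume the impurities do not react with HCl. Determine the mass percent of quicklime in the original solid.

n(HCl) added = 0.102 × 0.633 = 0.0646 mol
n(NaOH) used in back-titration = 0.0392 × 0.255 = 10.00 × 10^-3 mol
n(HCl) left over = 10.00 × 10^-3 mol (1:1 ratio)
n(HCl) consumed by analyte = 0.0646 − 10.00 × 10^-3 = 0.0546 mol
From the 1:2 ratio, n(CaO) = 1/2 × 0.0546 = 0.0273 mol
mass of CaO = 0.0273 × 56.08 = 1.53 g
% CaO = 1.53 / 2.85 × 100 = 53.7 %

53.7 %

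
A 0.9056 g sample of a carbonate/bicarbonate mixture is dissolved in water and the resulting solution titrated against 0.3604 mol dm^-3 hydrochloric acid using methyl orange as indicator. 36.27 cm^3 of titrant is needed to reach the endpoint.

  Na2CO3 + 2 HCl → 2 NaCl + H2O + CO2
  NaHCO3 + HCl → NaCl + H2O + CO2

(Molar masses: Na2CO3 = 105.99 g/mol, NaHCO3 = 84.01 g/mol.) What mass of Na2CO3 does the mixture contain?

0.3290 g

n(HCl) = 0.03627 × 0.3604 = 0.01307 mol
Let x = n(Na2CO3), y = n(NaHCO3).
Titrant: 2x + 1y = 0.01307;  mass: 105.99x + 84.01y = 0.9056
Solving, x = 3.104 × 10^-3 mol, y = 6.863 × 10^-3 mol
mass of Na2CO3 = 3.104 × 10^-3 × 105.99 = 0.3290 g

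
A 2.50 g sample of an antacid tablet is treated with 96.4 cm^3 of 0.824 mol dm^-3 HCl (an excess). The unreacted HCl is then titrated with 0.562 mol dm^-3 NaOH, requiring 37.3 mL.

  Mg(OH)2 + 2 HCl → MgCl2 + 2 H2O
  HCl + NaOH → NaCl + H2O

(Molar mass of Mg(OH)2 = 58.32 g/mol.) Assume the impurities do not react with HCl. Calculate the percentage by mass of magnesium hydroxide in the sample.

68.2 %

n(HCl) added = 0.0964 × 0.824 = 0.0794 mol
n(NaOH) used in back-titration = 0.0373 × 0.562 = 0.0210 mol
n(HCl) left over = 0.0210 mol (1:1 ratio)
n(HCl) consumed by analyte = 0.0794 − 0.0210 = 0.0585 mol
From the 1:2 ratio, n(Mg(OH)2) = 1/2 × 0.0585 = 0.0292 mol
mass of Mg(OH)2 = 0.0292 × 58.32 = 1.71 g
% Mg(OH)2 = 1.71 / 2.50 × 100 = 68.2 %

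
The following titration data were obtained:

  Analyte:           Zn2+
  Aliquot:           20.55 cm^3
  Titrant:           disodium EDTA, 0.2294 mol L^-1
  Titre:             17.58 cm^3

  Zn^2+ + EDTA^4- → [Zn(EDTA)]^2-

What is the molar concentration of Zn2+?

n(EDTA) = 0.01758 L × 0.2294 mol/L = 4.033 × 10^-3 mol
n(Zn2+) = 4.033 × 10^-3 mol (1:1 mole ratio)
[Zn2+] = 4.033 × 10^-3 mol / 0.02055 L = 0.1962 mol/L

0.1962 mol/L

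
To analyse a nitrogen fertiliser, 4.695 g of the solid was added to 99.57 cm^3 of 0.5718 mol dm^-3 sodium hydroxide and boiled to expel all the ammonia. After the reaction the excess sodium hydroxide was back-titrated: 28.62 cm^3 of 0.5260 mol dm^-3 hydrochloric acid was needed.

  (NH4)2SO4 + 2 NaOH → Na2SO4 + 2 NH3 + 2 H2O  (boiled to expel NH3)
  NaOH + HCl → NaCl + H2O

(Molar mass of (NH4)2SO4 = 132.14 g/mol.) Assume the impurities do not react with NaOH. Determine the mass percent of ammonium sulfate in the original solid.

58.94 %

n(NaOH) added = 0.09957 × 0.5718 = 0.05693 mol
n(HCl) used in back-titration = 0.02862 × 0.5260 = 0.01505 mol
n(NaOH) left over = 0.01505 mol (1:1 ratio)
n(NaOH) consumed by analyte = 0.05693 − 0.01505 = 0.04188 mol
From the 1:2 ratio, n((NH4)2SO4) = 1/2 × 0.04188 = 0.02094 mol
mass of (NH4)2SO4 = 0.02094 × 132.14 = 2.767 g
% (NH4)2SO4 = 2.767 / 4.695 × 100 = 58.94 %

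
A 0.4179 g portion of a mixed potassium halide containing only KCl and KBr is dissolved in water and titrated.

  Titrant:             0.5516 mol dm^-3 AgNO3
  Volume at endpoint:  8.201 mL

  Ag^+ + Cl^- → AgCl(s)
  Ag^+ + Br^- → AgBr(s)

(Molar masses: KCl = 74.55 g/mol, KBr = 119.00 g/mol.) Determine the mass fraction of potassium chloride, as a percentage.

48.33 %

n(AgNO3) = 0.008201 × 0.5516 = 4.524 × 10^-3 mol
Let x = n(KCl), y = n(KBr).
Titrant: 1x + 1y = 4.524 × 10^-3;  mass: 74.55x + 119.00y = 0.4179
Solving, x = 2.709 × 10^-3 mol, y = 1.815 × 10^-3 mol
mass of KCl = 2.709 × 10^-3 × 74.55 = 0.2020 g
% KCl = 0.2020 / 0.4179 × 100 = 48.33 %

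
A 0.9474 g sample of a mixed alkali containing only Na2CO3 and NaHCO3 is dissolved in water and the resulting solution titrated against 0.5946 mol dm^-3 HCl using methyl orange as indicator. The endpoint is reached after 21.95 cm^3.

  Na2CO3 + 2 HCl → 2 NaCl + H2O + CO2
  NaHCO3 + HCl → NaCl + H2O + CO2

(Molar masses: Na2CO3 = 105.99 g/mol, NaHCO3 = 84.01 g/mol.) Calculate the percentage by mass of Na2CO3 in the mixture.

26.88 %

n(HCl) = 0.02195 × 0.5946 = 0.01305 mol
Let x = n(Na2CO3), y = n(NaHCO3).
Titrant: 2x + 1y = 0.01305;  mass: 105.99x + 84.01y = 0.9474
Solving, x = 2.403 × 10^-3 mol, y = 8.246 × 10^-3 mol
mass of Na2CO3 = 2.403 × 10^-3 × 105.99 = 0.2547 g
% Na2CO3 = 0.2547 / 0.9474 × 100 = 26.88 %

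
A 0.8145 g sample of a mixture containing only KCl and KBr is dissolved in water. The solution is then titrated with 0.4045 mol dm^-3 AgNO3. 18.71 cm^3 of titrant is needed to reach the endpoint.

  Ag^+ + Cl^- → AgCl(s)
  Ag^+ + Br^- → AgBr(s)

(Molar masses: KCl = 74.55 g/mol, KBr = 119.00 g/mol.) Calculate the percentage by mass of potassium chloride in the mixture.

n(AgNO3) = 0.01871 × 0.4045 = 7.568 × 10^-3 mol
Let x = n(KCl), y = n(KBr).
Titrant: 1x + 1y = 7.568 × 10^-3;  mass: 74.55x + 119.00y = 0.8145
Solving, x = 1.937 × 10^-3 mol, y = 5.631 × 10^-3 mol
mass of KCl = 1.937 × 10^-3 × 74.55 = 0.1444 g
% KCl = 0.1444 / 0.8145 × 100 = 17.73 %

17.73 %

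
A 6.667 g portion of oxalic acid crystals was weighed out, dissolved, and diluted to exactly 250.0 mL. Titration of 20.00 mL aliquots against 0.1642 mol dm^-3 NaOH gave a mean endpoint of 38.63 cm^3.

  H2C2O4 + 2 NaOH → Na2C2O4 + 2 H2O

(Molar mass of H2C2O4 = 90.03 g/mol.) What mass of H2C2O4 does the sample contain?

n(NaOH) per titration = 0.03863 × 0.1642 = 6.343 × 10^-3 mol
From the 1:2 ratio, n(H2C2O4) in each aliquot = 1/2 × 6.343 × 10^-3 = 3.172 × 10^-3 mol
n(H2C2O4) in the whole flask = 3.172 × 10^-3 × 250.0/20.00 = 0.03964 mol
mass of H2C2O4 = 0.03964 × 90.03 = 3.569 g

3.569 g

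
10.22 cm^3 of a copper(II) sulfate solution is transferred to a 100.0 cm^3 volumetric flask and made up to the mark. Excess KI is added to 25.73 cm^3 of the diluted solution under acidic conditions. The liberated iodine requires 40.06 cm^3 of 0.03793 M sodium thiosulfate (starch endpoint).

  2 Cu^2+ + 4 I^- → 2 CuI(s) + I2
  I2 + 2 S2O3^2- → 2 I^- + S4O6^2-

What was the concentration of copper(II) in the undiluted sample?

n(S2O3^2-) = 0.04006 × 0.03793 = 1.519 × 10^-3 mol
n(I2) = n(S2O3^2-)/2 = 7.597 × 10^-4 mol
From the 2:1 ratio, n(Cu2+) in the aliquot = 2/1 × 7.597 × 10^-4 = 1.519 × 10^-3 mol
[Cu2+]_dilute = 1.519 × 10^-3 / 0.02573 = 0.05905 mol/L
[Cu2+]_original = 0.05905 × 100.0/10.22 = 0.5778 mol/L

0.5778 M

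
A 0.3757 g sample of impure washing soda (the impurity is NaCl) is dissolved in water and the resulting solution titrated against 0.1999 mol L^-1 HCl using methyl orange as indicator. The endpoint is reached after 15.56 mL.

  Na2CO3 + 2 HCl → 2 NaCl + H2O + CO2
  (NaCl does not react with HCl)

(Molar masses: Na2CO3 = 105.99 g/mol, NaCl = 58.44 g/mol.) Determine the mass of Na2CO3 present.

0.1648 g

n(HCl) = 0.01556 × 0.1999 = 3.110 × 10^-3 mol
Let x = n(Na2CO3), y = n(NaCl).
Titrant: 2x = 3.110 × 10^-3;  mass: 105.99x + 58.44y = 0.3757
Solving, x = 1.555 × 10^-3 mol, y = 3.608 × 10^-3 mol
mass of Na2CO3 = 1.555 × 10^-3 × 105.99 = 0.1648 g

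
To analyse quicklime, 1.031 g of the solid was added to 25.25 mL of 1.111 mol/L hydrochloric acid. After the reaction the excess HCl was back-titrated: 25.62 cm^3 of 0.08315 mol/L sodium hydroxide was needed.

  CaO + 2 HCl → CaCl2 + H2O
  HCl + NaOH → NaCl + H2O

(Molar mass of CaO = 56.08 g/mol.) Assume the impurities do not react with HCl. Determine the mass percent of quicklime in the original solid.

n(HCl) added = 0.02525 × 1.111 = 0.02805 mol
n(NaOH) used in back-titration = 0.02562 × 0.08315 = 2.130 × 10^-3 mol
n(HCl) left over = 2.130 × 10^-3 mol (1:1 ratio)
n(HCl) consumed by analyte = 0.02805 − 2.130 × 10^-3 = 0.02592 mol
From the 1:2 ratio, n(CaO) = 1/2 × 0.02592 = 0.01296 mol
mass of CaO = 0.01296 × 56.08 = 0.7269 g
% CaO = 0.7269 / 1.031 × 100 = 70.50 %

70.50 %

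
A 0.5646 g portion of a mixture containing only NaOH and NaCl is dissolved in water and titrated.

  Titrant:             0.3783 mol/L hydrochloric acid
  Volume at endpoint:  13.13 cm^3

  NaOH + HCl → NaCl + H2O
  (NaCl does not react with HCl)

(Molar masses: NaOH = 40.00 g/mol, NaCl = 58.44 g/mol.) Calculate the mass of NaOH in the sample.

0.1987 g

n(HCl) = 0.01313 × 0.3783 = 4.967 × 10^-3 mol
Let x = n(NaOH), y = n(NaCl).
Titrant: 1x = 4.967 × 10^-3;  mass: 40.00x + 58.44y = 0.5646
Solving, x = 4.967 × 10^-3 mol, y = 6.261 × 10^-3 mol
mass of NaOH = 4.967 × 10^-3 × 40.00 = 0.1987 g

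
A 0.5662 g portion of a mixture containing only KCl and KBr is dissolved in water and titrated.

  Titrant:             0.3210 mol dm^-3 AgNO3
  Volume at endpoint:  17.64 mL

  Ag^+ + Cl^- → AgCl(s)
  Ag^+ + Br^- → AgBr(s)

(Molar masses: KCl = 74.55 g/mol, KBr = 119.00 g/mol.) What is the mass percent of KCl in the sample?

31.88 %

n(AgNO3) = 0.01764 × 0.3210 = 5.662 × 10^-3 mol
Let x = n(KCl), y = n(KBr).
Titrant: 1x + 1y = 5.662 × 10^-3;  mass: 74.55x + 119.00y = 0.5662
Solving, x = 2.421 × 10^-3 mol, y = 3.241 × 10^-3 mol
mass of KCl = 2.421 × 10^-3 × 74.55 = 0.1805 g
% KCl = 0.1805 / 0.5662 × 100 = 31.88 %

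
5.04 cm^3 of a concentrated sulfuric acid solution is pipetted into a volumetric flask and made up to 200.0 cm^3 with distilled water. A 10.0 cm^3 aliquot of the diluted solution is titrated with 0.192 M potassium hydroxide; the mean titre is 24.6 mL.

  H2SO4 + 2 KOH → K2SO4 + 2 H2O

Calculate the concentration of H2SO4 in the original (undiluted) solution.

9.37 M

n(KOH) = 0.0246 × 0.192 = 4.72 × 10^-3 mol
From the 1:2 ratio, n(H2SO4) in the aliquot = 1/2 × 4.72 × 10^-3 = 2.36 × 10^-3 mol
[H2SO4]_dilute = 2.36 × 10^-3 / 0.0100 = 0.236 mol/L
Dilution factor = 200.0 / 5.04 = 39.68
[H2SO4]_stock = 0.236 × 39.68 = 9.37 mol/L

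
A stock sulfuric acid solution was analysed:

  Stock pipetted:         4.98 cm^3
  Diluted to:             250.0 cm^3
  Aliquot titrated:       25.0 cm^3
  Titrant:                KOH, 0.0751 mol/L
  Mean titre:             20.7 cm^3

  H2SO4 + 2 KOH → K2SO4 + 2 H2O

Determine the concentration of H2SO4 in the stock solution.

1.56 mol/L

n(KOH) = 0.0207 × 0.0751 = 1.55 × 10^-3 mol
From the 1:2 ratio, n(H2SO4) in the aliquot = 1/2 × 1.55 × 10^-3 = 7.77 × 10^-4 mol
[H2SO4]_dilute = 7.77 × 10^-4 / 0.0250 = 0.0311 mol/L
Dilution factor = 250.0 / 4.98 = 50.20
[H2SO4]_stock = 0.0311 × 50.20 = 1.56 mol/L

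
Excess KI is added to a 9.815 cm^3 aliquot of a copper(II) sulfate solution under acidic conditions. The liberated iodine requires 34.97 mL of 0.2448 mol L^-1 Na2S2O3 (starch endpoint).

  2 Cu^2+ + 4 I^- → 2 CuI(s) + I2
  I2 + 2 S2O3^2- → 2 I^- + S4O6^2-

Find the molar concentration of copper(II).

0.8722 mol/L

n(S2O3^2-) = 0.03497 × 0.2448 = 8.561 × 10^-3 mol
n(I2) = n(S2O3^2-)/2 = 4.280 × 10^-3 mol
From the 2:1 ratio, n(Cu2+) in the aliquot = 2/1 × 4.280 × 10^-3 = 8.561 × 10^-3 mol
[Cu2+] = 8.561 × 10^-3 / 0.009815 = 0.8722 mol/L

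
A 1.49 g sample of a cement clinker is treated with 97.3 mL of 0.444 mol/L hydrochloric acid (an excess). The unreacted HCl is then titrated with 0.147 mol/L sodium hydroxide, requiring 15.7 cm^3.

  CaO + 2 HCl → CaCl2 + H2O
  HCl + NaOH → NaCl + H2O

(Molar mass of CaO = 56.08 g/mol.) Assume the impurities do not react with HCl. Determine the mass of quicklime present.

n(HCl) added = 0.0973 × 0.444 = 0.0432 mol
n(NaOH) used in back-titration = 0.0157 × 0.147 = 2.31 × 10^-3 mol
n(HCl) left over = 2.31 × 10^-3 mol (1:1 ratio)
n(HCl) consumed by analyte = 0.0432 − 2.31 × 10^-3 = 0.0409 mol
From the 1:2 ratio, n(CaO) = 1/2 × 0.0409 = 0.0204 mol
mass of CaO = 0.0204 × 56.08 = 1.15 g

1.15 g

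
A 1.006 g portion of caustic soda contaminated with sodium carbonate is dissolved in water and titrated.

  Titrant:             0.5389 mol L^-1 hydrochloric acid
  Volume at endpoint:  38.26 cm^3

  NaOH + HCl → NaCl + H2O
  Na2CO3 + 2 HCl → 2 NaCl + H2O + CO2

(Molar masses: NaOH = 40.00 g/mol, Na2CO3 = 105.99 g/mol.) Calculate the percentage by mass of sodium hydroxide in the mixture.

26.52 %

n(HCl) = 0.03826 × 0.5389 = 0.02062 mol
Let x = n(NaOH), y = n(Na2CO3).
Titrant: 1x + 2y = 0.02062;  mass: 40.00x + 105.99y = 1.006
Solving, x = 6.669 × 10^-3 mol, y = 6.975 × 10^-3 mol
mass of NaOH = 6.669 × 10^-3 × 40.00 = 0.2668 g
% NaOH = 0.2668 / 1.006 × 100 = 26.52 %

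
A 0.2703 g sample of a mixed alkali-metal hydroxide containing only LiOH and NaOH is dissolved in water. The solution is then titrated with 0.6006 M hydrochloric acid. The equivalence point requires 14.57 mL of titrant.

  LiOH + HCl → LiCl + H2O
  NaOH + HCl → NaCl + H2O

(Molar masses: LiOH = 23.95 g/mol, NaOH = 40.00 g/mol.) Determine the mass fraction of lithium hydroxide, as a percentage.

44.02 %

n(HCl) = 0.01457 × 0.6006 = 8.751 × 10^-3 mol
Let x = n(LiOH), y = n(NaOH).
Titrant: 1x + 1y = 8.751 × 10^-3;  mass: 23.95x + 40.00y = 0.2703
Solving, x = 4.968 × 10^-3 mol, y = 3.783 × 10^-3 mol
mass of LiOH = 4.968 × 10^-3 × 23.95 = 0.1190 g
% LiOH = 0.1190 / 0.2703 × 100 = 44.02 %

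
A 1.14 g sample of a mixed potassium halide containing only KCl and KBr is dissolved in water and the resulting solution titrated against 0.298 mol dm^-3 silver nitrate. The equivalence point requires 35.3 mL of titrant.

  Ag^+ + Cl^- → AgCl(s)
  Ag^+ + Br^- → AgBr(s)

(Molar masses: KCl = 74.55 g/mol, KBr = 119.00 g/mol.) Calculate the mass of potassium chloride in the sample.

n(AgNO3) = 0.0353 × 0.298 = 0.0105 mol
Let x = n(KCl), y = n(KBr).
Titrant: 1x + 1y = 0.0105;  mass: 74.55x + 119.00y = 1.14
Solving, x = 2.52 × 10^-3 mol, y = 8.00 × 10^-3 mol
mass of KCl = 2.52 × 10^-3 × 74.55 = 0.188 g

0.188 g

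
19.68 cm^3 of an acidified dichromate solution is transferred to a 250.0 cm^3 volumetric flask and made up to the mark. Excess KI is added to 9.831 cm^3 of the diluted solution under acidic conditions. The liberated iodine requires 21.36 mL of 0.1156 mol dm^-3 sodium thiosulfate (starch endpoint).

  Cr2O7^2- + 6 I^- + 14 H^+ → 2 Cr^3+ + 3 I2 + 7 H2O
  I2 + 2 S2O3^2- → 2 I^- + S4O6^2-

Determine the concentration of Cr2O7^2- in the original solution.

0.5318 mol/L

n(S2O3^2-) = 0.02136 × 0.1156 = 2.469 × 10^-3 mol
n(I2) = n(S2O3^2-)/2 = 1.235 × 10^-3 mol
From the 1:3 ratio, n(Cr2O7^2-) in the aliquot = 1/3 × 1.235 × 10^-3 = 4.115 × 10^-4 mol
[Cr2O7^2-]_dilute = 4.115 × 10^-4 / 0.009831 = 0.04186 mol/L
[Cr2O7^2-]_original = 0.04186 × 250.0/19.68 = 0.5318 mol/L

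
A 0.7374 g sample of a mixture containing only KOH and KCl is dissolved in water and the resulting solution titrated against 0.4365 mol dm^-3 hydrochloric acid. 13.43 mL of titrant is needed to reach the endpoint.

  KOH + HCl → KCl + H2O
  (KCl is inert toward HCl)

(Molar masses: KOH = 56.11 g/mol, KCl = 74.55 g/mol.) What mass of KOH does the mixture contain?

n(HCl) = 0.01343 × 0.4365 = 5.862 × 10^-3 mol
Let x = n(KOH), y = n(KCl).
Titrant: 1x = 5.862 × 10^-3;  mass: 56.11x + 74.55y = 0.7374
Solving, x = 5.862 × 10^-3 mol, y = 5.479 × 10^-3 mol
mass of KOH = 5.862 × 10^-3 × 56.11 = 0.3289 g

0.3289 g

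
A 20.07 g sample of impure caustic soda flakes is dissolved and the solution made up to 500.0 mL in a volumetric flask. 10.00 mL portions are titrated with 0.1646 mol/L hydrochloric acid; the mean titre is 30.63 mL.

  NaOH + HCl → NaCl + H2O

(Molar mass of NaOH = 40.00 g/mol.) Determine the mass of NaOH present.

n(HCl) per titration = 0.03063 × 0.1646 = 5.042 × 10^-3 mol
n(NaOH) in each aliquot = 5.042 × 10^-3 mol (1:1 ratio)
n(NaOH) in the whole flask = 5.042 × 10^-3 × 500.0/10.00 = 0.2521 mol
mass of NaOH = 0.2521 × 40.00 = 10.08 g

10.08 g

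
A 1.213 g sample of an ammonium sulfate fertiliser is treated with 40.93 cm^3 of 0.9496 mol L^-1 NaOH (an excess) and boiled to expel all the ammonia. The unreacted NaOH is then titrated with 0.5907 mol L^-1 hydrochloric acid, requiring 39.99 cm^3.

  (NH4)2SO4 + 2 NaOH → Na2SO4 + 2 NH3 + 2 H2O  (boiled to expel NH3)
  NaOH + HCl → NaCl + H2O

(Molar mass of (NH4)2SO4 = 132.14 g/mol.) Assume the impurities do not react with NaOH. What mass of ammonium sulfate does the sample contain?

n(NaOH) added = 0.04093 × 0.9496 = 0.03887 mol
n(HCl) used in back-titration = 0.03999 × 0.5907 = 0.02362 mol
n(NaOH) left over = 0.02362 mol (1:1 ratio)
n(NaOH) consumed by analyte = 0.03887 − 0.02362 = 0.01525 mol
From the 1:2 ratio, n((NH4)2SO4) = 1/2 × 0.01525 = 7.623 × 10^-3 mol
mass of (NH4)2SO4 = 7.623 × 10^-3 × 132.14 = 1.007 g

1.007 g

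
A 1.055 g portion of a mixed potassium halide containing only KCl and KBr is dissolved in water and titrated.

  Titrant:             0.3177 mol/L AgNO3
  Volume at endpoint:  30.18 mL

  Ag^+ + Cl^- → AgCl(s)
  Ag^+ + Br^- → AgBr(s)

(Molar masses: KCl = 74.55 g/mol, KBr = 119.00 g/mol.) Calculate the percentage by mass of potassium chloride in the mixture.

13.67 %

n(AgNO3) = 0.03018 × 0.3177 = 9.588 × 10^-3 mol
Let x = n(KCl), y = n(KBr).
Titrant: 1x + 1y = 9.588 × 10^-3;  mass: 74.55x + 119.00y = 1.055
Solving, x = 1.935 × 10^-3 mol, y = 7.654 × 10^-3 mol
mass of KCl = 1.935 × 10^-3 × 74.55 = 0.1442 g
% KCl = 0.1442 / 1.055 × 100 = 13.67 %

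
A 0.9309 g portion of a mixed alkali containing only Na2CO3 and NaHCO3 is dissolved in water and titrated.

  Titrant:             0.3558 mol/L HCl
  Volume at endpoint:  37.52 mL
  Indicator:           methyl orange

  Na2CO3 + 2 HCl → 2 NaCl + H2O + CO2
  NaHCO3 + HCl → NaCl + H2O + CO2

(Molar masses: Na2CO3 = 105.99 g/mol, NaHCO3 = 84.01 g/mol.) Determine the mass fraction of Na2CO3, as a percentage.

n(HCl) = 0.03752 × 0.3558 = 0.01335 mol
Let x = n(Na2CO3), y = n(NaHCO3).
Titrant: 2x + 1y = 0.01335;  mass: 105.99x + 84.01y = 0.9309
Solving, x = 3.073 × 10^-3 mol, y = 7.204 × 10^-3 mol
mass of Na2CO3 = 3.073 × 10^-3 × 105.99 = 0.3257 g
% Na2CO3 = 0.3257 / 0.9309 × 100 = 34.99 %

34.99 %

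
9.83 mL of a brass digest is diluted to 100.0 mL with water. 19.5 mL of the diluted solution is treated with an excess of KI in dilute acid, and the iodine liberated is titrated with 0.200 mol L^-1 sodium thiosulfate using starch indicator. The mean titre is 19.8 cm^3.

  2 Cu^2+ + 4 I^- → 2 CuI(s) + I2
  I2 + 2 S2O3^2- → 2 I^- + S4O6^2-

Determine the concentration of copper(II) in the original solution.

n(S2O3^2-) = 0.0198 × 0.200 = 3.96 × 10^-3 mol
n(I2) = n(S2O3^2-)/2 = 1.98 × 10^-3 mol
From the 2:1 ratio, n(Cu2+) in the aliquot = 2/1 × 1.98 × 10^-3 = 3.96 × 10^-3 mol
[Cu2+]_dilute = 3.96 × 10^-3 / 0.0195 = 0.203 mol/L
[Cu2+]_original = 0.203 × 100.0/9.83 = 2.07 mol/L

2.07 mol/L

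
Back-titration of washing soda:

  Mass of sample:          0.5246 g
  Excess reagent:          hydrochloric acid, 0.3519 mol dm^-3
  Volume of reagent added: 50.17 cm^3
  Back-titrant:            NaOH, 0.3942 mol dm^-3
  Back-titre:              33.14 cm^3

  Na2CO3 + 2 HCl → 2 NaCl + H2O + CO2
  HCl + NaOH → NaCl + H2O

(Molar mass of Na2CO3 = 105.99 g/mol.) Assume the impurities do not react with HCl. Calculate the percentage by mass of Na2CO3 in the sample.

46.38 %

n(HCl) added = 0.05017 × 0.3519 = 0.01765 mol
n(NaOH) used in back-titration = 0.03314 × 0.3942 = 0.01306 mol
n(HCl) left over = 0.01306 mol (1:1 ratio)
n(HCl) consumed by analyte = 0.01765 − 0.01306 = 4.591 × 10^-3 mol
From the 1:2 ratio, n(Na2CO3) = 1/2 × 4.591 × 10^-3 = 2.296 × 10^-3 mol
mass of Na2CO3 = 2.296 × 10^-3 × 105.99 = 0.2433 g
% Na2CO3 = 0.2433 / 0.5246 × 100 = 46.38 %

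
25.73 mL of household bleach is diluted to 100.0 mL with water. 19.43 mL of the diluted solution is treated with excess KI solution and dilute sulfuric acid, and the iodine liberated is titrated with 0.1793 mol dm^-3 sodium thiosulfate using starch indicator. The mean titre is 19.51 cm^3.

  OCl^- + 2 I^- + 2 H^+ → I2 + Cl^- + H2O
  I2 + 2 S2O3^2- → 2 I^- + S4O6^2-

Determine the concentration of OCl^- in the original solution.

0.3499 mol/L

n(S2O3^2-) = 0.01951 × 0.1793 = 3.498 × 10^-3 mol
n(I2) = n(S2O3^2-)/2 = 1.749 × 10^-3 mol
n(OCl^-) in the aliquot = 1.749 × 10^-3 mol (1:1 ratio)
[OCl^-]_dilute = 1.749 × 10^-3 / 0.01943 = 0.09002 mol/L
[OCl^-]_original = 0.09002 × 100.0/25.73 = 0.3499 mol/L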